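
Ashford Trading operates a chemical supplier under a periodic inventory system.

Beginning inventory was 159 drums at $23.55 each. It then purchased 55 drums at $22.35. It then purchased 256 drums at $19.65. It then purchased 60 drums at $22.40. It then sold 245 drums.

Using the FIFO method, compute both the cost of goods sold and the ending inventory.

Sale 1 (245) [FIFO — oldest first]: 159 @ $23.55 + 55 @ $22.35 + 31 @ $19.65 = $5,582.85
Ending inventory: 225 @ $19.65 + 60 @ $22.40 = $5,765.25

COGS = $5,582.85; ending inventory = $5,765.25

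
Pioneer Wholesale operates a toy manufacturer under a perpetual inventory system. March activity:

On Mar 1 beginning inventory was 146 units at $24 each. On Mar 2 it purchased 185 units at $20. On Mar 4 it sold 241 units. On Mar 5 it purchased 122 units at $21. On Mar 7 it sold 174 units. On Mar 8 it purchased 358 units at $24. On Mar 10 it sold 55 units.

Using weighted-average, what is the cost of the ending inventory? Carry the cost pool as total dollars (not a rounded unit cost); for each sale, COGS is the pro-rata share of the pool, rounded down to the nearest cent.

Ending inventory = $8,096.46

After Mar 1: 146 on hand, pool $3,504.00 (≈ $24.0000 each)
After Mar 2: 331 on hand, pool $7,204.00 (≈ $21.7644 each)
Mar 4, sell 241: 241/331 × $7,204.00 → $5,245.20
After Mar 5: 212 on hand, pool $4,520.80 (≈ $21.3245 each)
Mar 7, sell 174: 174/212 × $4,520.80 → $3,710.46
After Mar 8: 396 on hand, pool $9,402.34 (≈ $23.7433 each)
Mar 10, sell 55: 55/396 × $9,402.34 → $1,305.88
Total COGS = $5,245.20 + $3,710.46 + $1,305.88 = $10,261.54
Ending inventory (cost pool remaining) = $8,096.46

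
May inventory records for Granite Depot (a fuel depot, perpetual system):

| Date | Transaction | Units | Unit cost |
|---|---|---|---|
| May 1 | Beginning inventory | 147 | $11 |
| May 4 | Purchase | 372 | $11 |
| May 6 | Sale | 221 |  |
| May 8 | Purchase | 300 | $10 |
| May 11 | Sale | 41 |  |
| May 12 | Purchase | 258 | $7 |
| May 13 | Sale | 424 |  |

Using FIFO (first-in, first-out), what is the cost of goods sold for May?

COGS = $7,379

May 6, 221 sold [FIFO — oldest first]: 147 @ $11 + 74 @ $11 = $2,431
May 11, 41 sold [FIFO — oldest first]: 41 @ $11 = $451
May 13, 424 sold [FIFO — oldest first]: 257 @ $11 + 167 @ $10 = $4,497
Total COGS = $2,431 + $451 + $4,497 = $7,379
Ending inventory: 133 @ $10 + 258 @ $7 = $3,136
Check: goods available $10,515 = COGS $7,379 + ending $3,136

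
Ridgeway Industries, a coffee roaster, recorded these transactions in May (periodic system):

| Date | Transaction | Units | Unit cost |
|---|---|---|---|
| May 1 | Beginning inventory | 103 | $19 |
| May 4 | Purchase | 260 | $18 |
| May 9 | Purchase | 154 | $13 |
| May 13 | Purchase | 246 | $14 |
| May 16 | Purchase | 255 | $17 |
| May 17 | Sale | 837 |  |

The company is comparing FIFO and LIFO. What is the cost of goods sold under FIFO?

FIFO COGS: 103 @ $19 + 260 @ $18 + 154 @ $13 + 246 @ $14 + 74 @ $17 = $13,341
LIFO COGS: 255 @ $17 + 246 @ $14 + 154 @ $13 + 182 @ $18 = $13,057

COGS = $13,341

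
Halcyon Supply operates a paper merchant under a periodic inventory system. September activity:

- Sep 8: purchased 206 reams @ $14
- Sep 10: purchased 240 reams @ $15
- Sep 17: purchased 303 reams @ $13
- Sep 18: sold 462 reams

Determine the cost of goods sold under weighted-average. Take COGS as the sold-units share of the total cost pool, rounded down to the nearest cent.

COGS = $6,429.14

Sep 18, sell 462: 462/749 × $10,423.00 → $6,429.14
Ending inventory (cost pool remaining) = $3,993.86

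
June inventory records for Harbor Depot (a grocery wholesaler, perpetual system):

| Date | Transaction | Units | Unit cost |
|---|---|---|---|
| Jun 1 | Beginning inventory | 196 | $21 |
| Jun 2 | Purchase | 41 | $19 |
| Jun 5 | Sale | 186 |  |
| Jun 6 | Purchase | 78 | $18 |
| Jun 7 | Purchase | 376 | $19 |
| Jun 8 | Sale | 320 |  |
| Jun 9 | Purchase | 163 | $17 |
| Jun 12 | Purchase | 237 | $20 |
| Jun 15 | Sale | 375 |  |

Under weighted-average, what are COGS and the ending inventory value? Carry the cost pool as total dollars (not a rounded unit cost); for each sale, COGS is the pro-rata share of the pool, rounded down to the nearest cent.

COGS = $16,995.11; ending inventory = $3,958.89

After Jun 1: 196 on hand, pool $4,116.00 (≈ $21.0000 each)
After Jun 2: 237 on hand, pool $4,895.00 (≈ $20.6540 each)
Jun 5, sell 186: 186/237 × $4,895.00 → $3,841.64
After Jun 6: 129 on hand, pool $2,457.36 (≈ $19.0493 each)
After Jun 7: 505 on hand, pool $9,601.36 (≈ $19.0126 each)
Jun 8, sell 320: 320/505 × $9,601.36 → $6,084.03
After Jun 9: 348 on hand, pool $6,288.33 (≈ $18.0699 each)
After Jun 12: 585 on hand, pool $11,028.33 (≈ $18.8518 each)
Jun 15, sell 375: 375/585 × $11,028.33 → $7,069.44
Total COGS = $3,841.64 + $6,084.03 + $7,069.44 = $16,995.11
Ending inventory (cost pool remaining) = $3,958.89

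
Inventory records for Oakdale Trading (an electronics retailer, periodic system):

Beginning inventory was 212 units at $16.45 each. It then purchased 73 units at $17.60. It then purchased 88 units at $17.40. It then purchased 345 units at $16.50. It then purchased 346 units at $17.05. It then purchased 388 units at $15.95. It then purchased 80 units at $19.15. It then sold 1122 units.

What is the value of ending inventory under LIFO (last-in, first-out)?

Sale 1 (1122) [LIFO — newest first]: 80 @ $19.15 + 388 @ $15.95 + 346 @ $17.05 + 308 @ $16.50 = $18,701.90
Ending inventory: 212 @ $16.45 + 73 @ $17.60 + 88 @ $17.40 + 37 @ $16.50 = $6,913.90

Ending inventory = $6,913.90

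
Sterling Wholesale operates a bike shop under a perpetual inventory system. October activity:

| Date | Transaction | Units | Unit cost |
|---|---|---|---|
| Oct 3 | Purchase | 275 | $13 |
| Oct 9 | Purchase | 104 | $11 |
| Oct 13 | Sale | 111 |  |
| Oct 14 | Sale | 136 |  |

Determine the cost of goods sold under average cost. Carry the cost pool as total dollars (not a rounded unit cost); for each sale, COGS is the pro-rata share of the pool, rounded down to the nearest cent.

COGS = $3,075.44

After Oct 3: 275 on hand, pool $3,575.00 (≈ $13.0000 each)
After Oct 9: 379 on hand, pool $4,719.00 (≈ $12.4512 each)
Oct 13, sell 111: 111/379 × $4,719.00 → $1,382.08
Oct 14, sell 136: 136/268 × $3,336.92 → $1,693.36
Total COGS = $1,382.08 + $1,693.36 = $3,075.44
Ending inventory (cost pool remaining) = $1,643.56
Check: goods available $4,719.00 = COGS $3,075.44 + ending $1,643.56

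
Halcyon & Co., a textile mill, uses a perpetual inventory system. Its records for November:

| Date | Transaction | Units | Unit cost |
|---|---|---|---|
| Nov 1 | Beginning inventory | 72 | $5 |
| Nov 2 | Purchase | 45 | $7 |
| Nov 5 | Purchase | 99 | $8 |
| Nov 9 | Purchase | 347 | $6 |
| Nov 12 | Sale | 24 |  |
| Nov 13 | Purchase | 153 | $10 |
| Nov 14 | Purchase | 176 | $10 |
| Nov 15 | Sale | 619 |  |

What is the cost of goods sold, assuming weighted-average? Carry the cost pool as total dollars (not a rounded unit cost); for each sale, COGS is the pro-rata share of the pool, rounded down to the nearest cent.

After Nov 1: 72 on hand, pool $360.00 (≈ $5.0000 each)
After Nov 2: 117 on hand, pool $675.00 (≈ $5.7692 each)
After Nov 5: 216 on hand, pool $1,467.00 (≈ $6.7917 each)
After Nov 9: 563 on hand, pool $3,549.00 (≈ $6.3037 each)
Nov 12, sell 24: 24/563 × $3,549.00 → $151.28
After Nov 13: 692 on hand, pool $4,927.72 (≈ $7.1210 each)
After Nov 14: 868 on hand, pool $6,687.72 (≈ $7.7047 each)
Nov 15, sell 619: 619/868 × $6,687.72 → $4,769.23
Total COGS = $151.28 + $4,769.23 = $4,920.51
Ending inventory (cost pool remaining) = $1,918.49
Check: goods available $6,839.00 = COGS $4,920.51 + ending $1,918.49

COGS = $4,920.51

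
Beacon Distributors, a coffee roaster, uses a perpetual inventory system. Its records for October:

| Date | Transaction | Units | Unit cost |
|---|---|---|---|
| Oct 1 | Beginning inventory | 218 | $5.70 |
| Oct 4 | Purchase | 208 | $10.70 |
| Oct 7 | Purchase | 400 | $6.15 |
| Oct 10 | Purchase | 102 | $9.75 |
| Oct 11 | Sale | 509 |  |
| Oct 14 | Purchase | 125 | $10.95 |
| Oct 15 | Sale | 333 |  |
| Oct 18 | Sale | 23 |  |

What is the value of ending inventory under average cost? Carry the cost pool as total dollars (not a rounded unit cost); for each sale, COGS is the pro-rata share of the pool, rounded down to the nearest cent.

After Oct 1: 218 on hand, pool $1,242.60 (≈ $5.7000 each)
After Oct 4: 426 on hand, pool $3,468.20 (≈ $8.1413 each)
After Oct 7: 826 on hand, pool $5,928.20 (≈ $7.1770 each)
After Oct 10: 928 on hand, pool $6,922.70 (≈ $7.4598 each)
Oct 11, sell 509: 509/928 × $6,922.70 → $3,797.04
After Oct 14: 544 on hand, pool $4,494.41 (≈ $8.2618 each)
Oct 15, sell 333: 333/544 × $4,494.41 → $2,751.17
Oct 18, sell 23: 23/211 × $1,743.24 → $190.02
Total COGS = $3,797.04 + $2,751.17 + $190.02 = $6,738.23
Ending inventory (cost pool remaining) = $1,553.22

Ending inventory = $1,553.22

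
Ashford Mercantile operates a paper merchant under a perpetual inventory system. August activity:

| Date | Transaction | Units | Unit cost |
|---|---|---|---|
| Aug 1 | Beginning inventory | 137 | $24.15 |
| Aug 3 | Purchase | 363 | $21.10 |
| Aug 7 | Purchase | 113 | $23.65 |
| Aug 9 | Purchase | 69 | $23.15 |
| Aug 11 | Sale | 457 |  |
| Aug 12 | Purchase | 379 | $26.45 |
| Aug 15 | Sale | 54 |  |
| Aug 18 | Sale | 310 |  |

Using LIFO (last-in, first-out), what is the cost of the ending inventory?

Ending inventory = $5,562.10

Aug 11, 457 sold [LIFO — newest first]: 69 @ $23.15 + 113 @ $23.65 + 275 @ $21.10 = $10,072.30
Aug 15, 54 sold [LIFO — newest first]: 54 @ $26.45 = $1,428.30
Aug 18, 310 sold [LIFO — newest first]: 310 @ $26.45 = $8,199.50
Total COGS = $10,072.30 + $1,428.30 + $8,199.50 = $19,700.10
Ending inventory: 137 @ $24.15 + 88 @ $21.10 + 15 @ $26.45 = $5,562.10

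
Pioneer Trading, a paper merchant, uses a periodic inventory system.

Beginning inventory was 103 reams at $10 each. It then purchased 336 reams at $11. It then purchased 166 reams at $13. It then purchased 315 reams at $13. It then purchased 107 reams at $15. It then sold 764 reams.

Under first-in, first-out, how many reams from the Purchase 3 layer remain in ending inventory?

Sale 1 (764) [FIFO — oldest first]: 103 @ $10 + 336 @ $11 + 166 @ $13 + 159 @ $13 = $8,951
Ending inventory: 156 @ $13 + 107 @ $15 = $3,633

156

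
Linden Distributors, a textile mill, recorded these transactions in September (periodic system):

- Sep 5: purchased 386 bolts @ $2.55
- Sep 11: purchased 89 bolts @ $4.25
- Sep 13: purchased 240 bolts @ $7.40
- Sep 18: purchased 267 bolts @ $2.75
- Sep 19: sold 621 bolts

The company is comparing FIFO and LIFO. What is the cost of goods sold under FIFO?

COGS = $2,442.95

FIFO COGS: 386 @ $2.55 + 89 @ $4.25 + 146 @ $7.40 = $2,442.95
LIFO COGS: 267 @ $2.75 + 240 @ $7.40 + 89 @ $4.25 + 25 @ $2.55 = $2,952.25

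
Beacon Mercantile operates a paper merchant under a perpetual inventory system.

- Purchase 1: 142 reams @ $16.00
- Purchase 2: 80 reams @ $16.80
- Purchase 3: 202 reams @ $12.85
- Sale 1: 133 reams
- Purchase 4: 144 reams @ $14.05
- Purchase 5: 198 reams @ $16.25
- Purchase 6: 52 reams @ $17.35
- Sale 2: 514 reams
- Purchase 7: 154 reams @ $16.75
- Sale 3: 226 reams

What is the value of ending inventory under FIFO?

Ending inventory = $1,658.25

Sale 1 (133) [FIFO — oldest first]: 133 @ $16.00 = $2,128.00
Sale 2 (514) [FIFO — oldest first]: 9 @ $16.00 + 80 @ $16.80 + 202 @ $12.85 + 144 @ $14.05 + 79 @ $16.25 = $7,390.65
Sale 3 (226) [FIFO — oldest first]: 119 @ $16.25 + 52 @ $17.35 + 55 @ $16.75 = $3,757.20
Total COGS = $2,128.00 + $7,390.65 + $3,757.20 = $13,275.85
Ending inventory: 99 @ $16.75 = $1,658.25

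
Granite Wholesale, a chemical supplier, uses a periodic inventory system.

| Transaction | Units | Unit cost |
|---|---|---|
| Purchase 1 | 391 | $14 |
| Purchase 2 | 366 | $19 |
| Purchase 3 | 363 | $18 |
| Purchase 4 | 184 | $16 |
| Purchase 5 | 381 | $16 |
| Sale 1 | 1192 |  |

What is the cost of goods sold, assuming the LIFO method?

COGS = $20,590

Sale 1 (1192) [LIFO — newest first]: 381 @ $16 + 184 @ $16 + 363 @ $18 + 264 @ $19 = $20,590
Ending inventory: 391 @ $14 + 102 @ $19 = $7,412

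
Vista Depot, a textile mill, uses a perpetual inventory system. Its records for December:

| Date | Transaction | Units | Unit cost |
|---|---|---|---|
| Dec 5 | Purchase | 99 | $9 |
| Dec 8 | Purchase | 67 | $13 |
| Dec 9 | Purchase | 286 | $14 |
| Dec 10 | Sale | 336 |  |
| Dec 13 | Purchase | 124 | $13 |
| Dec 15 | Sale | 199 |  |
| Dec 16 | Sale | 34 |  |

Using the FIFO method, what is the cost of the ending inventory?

Dec 10, 336 sold [FIFO — oldest first]: 99 @ $9 + 67 @ $13 + 170 @ $14 = $4,142
Dec 15, 199 sold [FIFO — oldest first]: 116 @ $14 + 83 @ $13 = $2,703
Dec 16, 34 sold [FIFO — oldest first]: 34 @ $13 = $442
Total COGS = $4,142 + $2,703 + $442 = $7,287
Ending inventory: 7 @ $13 = $91

Ending inventory = $91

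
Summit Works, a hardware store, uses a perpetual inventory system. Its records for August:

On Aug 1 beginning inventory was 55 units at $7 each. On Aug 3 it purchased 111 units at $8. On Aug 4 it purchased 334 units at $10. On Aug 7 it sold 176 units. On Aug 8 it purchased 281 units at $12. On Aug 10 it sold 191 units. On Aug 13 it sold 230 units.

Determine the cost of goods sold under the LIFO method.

Aug 7, 176 sold [LIFO — newest first]: 176 @ $10 = $1,760
Aug 10, 191 sold [LIFO — newest first]: 191 @ $12 = $2,292
Aug 13, 230 sold [LIFO — newest first]: 90 @ $12 + 140 @ $10 = $2,480
Total COGS = $1,760 + $2,292 + $2,480 = $6,532
Ending inventory: 55 @ $7 + 111 @ $8 + 18 @ $10 = $1,453

COGS = $6,532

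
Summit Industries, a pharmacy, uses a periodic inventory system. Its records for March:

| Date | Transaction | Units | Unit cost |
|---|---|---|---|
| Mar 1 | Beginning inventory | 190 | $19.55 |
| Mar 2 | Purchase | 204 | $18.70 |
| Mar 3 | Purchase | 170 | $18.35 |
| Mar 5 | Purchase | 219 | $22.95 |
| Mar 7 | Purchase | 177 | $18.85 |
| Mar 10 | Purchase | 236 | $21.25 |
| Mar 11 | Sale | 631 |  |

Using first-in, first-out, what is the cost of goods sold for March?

COGS = $12,186.45

Mar 11, 631 sold [FIFO — oldest first]: 190 @ $19.55 + 204 @ $18.70 + 170 @ $18.35 + 67 @ $22.95 = $12,186.45
Ending inventory: 152 @ $22.95 + 177 @ $18.85 + 236 @ $21.25 = $11,839.85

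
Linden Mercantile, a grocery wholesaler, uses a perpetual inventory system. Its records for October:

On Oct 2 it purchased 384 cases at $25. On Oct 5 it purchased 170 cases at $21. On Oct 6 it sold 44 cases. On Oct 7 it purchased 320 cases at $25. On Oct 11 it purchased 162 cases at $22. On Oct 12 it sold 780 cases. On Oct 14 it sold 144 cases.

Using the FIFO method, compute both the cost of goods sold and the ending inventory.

Oct 6, 44 sold [FIFO — oldest first]: 44 @ $25 = $1,100
Oct 12, 780 sold [FIFO — oldest first]: 340 @ $25 + 170 @ $21 + 270 @ $25 = $18,820
Oct 14, 144 sold [FIFO — oldest first]: 50 @ $25 + 94 @ $22 = $3,318
Total COGS = $1,100 + $18,820 + $3,318 = $23,238
Ending inventory: 68 @ $22 = $1,496

COGS = $23,238; ending inventory = $1,496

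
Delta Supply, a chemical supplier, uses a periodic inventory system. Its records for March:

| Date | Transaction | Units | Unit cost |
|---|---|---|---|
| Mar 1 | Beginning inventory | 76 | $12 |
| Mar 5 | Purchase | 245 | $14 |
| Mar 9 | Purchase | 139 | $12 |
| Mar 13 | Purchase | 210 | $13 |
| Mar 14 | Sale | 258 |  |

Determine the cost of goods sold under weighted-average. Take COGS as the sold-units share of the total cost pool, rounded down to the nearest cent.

COGS = $3,365.55

Mar 14, sell 258: 258/670 × $8,740.00 → $3,365.55
Ending inventory (cost pool remaining) = $5,374.45
Check: goods available $8,740.00 = COGS $3,365.55 + ending $5,374.45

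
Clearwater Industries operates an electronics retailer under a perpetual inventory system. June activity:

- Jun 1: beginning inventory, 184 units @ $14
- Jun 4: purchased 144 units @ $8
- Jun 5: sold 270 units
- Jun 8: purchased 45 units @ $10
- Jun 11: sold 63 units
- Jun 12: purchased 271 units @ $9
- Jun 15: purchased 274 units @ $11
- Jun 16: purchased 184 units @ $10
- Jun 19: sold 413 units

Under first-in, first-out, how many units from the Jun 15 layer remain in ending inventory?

172

Jun 5, 270 sold [FIFO — oldest first]: 184 @ $14 + 86 @ $8 = $3,264
Jun 11, 63 sold [FIFO — oldest first]: 58 @ $8 + 5 @ $10 = $514
Jun 19, 413 sold [FIFO — oldest first]: 40 @ $10 + 271 @ $9 + 102 @ $11 = $3,961
Total COGS = $3,264 + $514 + $3,961 = $7,739
Ending inventory: 172 @ $11 + 184 @ $10 = $3,732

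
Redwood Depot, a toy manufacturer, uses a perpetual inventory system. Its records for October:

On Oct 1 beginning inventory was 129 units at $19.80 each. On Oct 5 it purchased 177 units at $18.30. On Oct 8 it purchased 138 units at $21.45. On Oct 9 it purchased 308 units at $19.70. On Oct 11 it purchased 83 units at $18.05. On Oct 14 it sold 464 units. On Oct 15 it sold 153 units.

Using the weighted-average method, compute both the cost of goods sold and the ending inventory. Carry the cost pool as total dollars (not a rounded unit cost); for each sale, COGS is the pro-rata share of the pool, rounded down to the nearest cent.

After Oct 1: 129 on hand, pool $2,554.20 (≈ $19.8000 each)
After Oct 5: 306 on hand, pool $5,793.30 (≈ $18.9324 each)
After Oct 8: 444 on hand, pool $8,753.40 (≈ $19.7149 each)
After Oct 9: 752 on hand, pool $14,821.00 (≈ $19.7088 each)
After Oct 11: 835 on hand, pool $16,319.15 (≈ $19.5439 each)
Oct 14, sell 464: 464/835 × $16,319.15 → $9,068.36
Oct 15, sell 153: 153/371 × $7,250.79 → $2,990.21
Total COGS = $9,068.36 + $2,990.21 = $12,058.57
Ending inventory (cost pool remaining) = $4,260.58
Check: goods available $16,319.15 = COGS $12,058.57 + ending $4,260.58

COGS = $12,058.57; ending inventory = $4,260.58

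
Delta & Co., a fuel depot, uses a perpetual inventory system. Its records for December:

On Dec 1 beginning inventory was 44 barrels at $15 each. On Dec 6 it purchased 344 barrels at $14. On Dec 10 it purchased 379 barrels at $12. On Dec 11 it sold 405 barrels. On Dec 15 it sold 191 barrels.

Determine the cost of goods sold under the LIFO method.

COGS = $7,586

Dec 11, 405 sold [LIFO — newest first]: 379 @ $12 + 26 @ $14 = $4,912
Dec 15, 191 sold [LIFO — newest first]: 191 @ $14 = $2,674
Total COGS = $4,912 + $2,674 = $7,586
Ending inventory: 44 @ $15 + 127 @ $14 = $2,438
Check: goods available $10,024 = COGS $7,586 + ending $2,438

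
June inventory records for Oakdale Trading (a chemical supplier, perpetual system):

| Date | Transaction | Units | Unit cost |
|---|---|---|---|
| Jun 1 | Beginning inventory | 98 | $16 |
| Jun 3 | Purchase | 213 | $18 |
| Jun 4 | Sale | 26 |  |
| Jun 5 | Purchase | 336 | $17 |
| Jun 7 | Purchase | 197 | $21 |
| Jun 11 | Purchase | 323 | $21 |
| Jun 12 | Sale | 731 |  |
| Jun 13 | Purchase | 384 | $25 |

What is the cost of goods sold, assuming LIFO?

COGS = $14,975

Jun 4, 26 sold [LIFO — newest first]: 26 @ $18 = $468
Jun 12, 731 sold [LIFO — newest first]: 323 @ $21 + 197 @ $21 + 211 @ $17 = $14,507
Total COGS = $468 + $14,507 = $14,975
Ending inventory: 98 @ $16 + 187 @ $18 + 125 @ $17 + 384 @ $25 = $16,659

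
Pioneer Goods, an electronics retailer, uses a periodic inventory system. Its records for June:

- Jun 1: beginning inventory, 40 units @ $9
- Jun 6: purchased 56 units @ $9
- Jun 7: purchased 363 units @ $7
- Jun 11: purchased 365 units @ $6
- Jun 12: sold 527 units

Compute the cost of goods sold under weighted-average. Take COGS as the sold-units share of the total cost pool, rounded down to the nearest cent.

Jun 12, sell 527: 527/824 × $5,595.00 → $3,578.35
Ending inventory (cost pool remaining) = $2,016.65
Check: goods available $5,595.00 = COGS $3,578.35 + ending $2,016.65

COGS = $3,578.35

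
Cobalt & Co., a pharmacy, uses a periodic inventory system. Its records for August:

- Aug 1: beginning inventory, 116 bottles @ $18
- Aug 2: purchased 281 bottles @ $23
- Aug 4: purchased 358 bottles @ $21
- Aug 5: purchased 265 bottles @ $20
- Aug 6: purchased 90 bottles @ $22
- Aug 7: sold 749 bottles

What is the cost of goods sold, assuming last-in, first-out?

COGS = $15,626

Aug 7, 749 sold [LIFO — newest first]: 90 @ $22 + 265 @ $20 + 358 @ $21 + 36 @ $23 = $15,626
Ending inventory: 116 @ $18 + 245 @ $23 = $7,723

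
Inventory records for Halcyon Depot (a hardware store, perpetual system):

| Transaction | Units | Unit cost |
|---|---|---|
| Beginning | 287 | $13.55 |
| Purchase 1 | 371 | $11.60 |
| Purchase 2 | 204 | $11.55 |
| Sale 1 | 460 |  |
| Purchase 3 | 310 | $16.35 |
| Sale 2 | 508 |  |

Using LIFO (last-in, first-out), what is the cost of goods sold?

Sale 1 (460) [LIFO — newest first]: 204 @ $11.55 + 256 @ $11.60 = $5,325.80
Sale 2 (508) [LIFO — newest first]: 310 @ $16.35 + 115 @ $11.60 + 83 @ $13.55 = $7,527.15
Total COGS = $5,325.80 + $7,527.15 = $12,852.95
Ending inventory: 204 @ $13.55 = $2,764.20
Check: goods available $15,617.15 = COGS $12,852.95 + ending $2,764.20

COGS = $12,852.95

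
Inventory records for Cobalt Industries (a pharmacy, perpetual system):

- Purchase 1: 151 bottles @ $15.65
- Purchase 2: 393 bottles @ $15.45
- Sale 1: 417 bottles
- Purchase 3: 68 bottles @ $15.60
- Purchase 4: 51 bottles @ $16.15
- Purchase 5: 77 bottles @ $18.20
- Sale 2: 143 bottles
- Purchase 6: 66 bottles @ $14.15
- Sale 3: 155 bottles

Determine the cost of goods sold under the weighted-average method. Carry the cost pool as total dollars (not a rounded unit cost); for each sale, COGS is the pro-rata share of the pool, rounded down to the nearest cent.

COGS = $11,225.96

After Purchase 1: 151 on hand, pool $2,363.15 (≈ $15.6500 each)
After Purchase 2: 544 on hand, pool $8,435.00 (≈ $15.5055 each)
Sale 1, sell 417: 417/544 × $8,435.00 → $6,465.79
After Purchase 3: 195 on hand, pool $3,030.01 (≈ $15.5385 each)
After Purchase 4: 246 on hand, pool $3,853.66 (≈ $15.6653 each)
After Purchase 5: 323 on hand, pool $5,255.06 (≈ $16.2695 each)
Sale 2, sell 143: 143/323 × $5,255.06 → $2,326.54
After Purchase 6: 246 on hand, pool $3,862.42 (≈ $15.7009 each)
Sale 3, sell 155: 155/246 × $3,862.42 → $2,433.63
Total COGS = $6,465.79 + $2,326.54 + $2,433.63 = $11,225.96
Ending inventory (cost pool remaining) = $1,428.79
Check: goods available $12,654.75 = COGS $11,225.96 + ending $1,428.79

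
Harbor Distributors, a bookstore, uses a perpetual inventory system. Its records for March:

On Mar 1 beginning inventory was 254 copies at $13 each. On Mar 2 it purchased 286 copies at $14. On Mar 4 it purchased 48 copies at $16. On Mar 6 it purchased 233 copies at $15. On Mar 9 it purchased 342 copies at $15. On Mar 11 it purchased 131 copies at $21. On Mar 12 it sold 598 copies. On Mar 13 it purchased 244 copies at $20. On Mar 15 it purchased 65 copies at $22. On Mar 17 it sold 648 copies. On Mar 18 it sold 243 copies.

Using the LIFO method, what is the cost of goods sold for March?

COGS = $24,278

Mar 12, 598 sold [LIFO — newest first]: 131 @ $21 + 342 @ $15 + 125 @ $15 = $9,756
Mar 17, 648 sold [LIFO — newest first]: 65 @ $22 + 244 @ $20 + 108 @ $15 + 48 @ $16 + 183 @ $14 = $11,260
Mar 18, 243 sold [LIFO — newest first]: 103 @ $14 + 140 @ $13 = $3,262
Total COGS = $9,756 + $11,260 + $3,262 = $24,278
Ending inventory: 114 @ $13 = $1,482
Check: goods available $25,760 = COGS $24,278 + ending $1,482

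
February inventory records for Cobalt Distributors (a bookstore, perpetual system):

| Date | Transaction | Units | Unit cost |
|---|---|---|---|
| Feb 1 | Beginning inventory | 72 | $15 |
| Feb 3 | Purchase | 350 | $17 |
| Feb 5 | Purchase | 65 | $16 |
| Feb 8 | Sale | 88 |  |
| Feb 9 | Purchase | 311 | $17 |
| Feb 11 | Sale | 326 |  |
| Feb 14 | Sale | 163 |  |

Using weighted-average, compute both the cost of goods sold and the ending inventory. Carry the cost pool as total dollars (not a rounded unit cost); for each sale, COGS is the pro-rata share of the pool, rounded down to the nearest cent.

After Feb 1: 72 on hand, pool $1,080.00 (≈ $15.0000 each)
After Feb 3: 422 on hand, pool $7,030.00 (≈ $16.6588 each)
After Feb 5: 487 on hand, pool $8,070.00 (≈ $16.5708 each)
Feb 8, sell 88: 88/487 × $8,070.00 → $1,458.23
After Feb 9: 710 on hand, pool $11,898.77 (≈ $16.7588 each)
Feb 11, sell 326: 326/710 × $11,898.77 → $5,463.37
Feb 14, sell 163: 163/384 × $6,435.40 → $2,731.69
Total COGS = $1,458.23 + $5,463.37 + $2,731.69 = $9,653.29
Ending inventory (cost pool remaining) = $3,703.71

COGS = $9,653.29; ending inventory = $3,703.71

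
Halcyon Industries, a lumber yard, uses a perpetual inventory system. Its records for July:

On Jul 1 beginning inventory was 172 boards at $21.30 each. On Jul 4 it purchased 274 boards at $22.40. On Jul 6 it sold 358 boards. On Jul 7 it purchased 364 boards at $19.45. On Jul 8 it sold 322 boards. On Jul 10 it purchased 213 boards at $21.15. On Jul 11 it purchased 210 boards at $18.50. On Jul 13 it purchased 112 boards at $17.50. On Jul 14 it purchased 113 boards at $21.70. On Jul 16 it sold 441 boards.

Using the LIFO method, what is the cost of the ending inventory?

Ending inventory = $7,069.35

Jul 6, 358 sold [LIFO — newest first]: 274 @ $22.40 + 84 @ $21.30 = $7,926.80
Jul 8, 322 sold [LIFO — newest first]: 322 @ $19.45 = $6,262.90
Jul 16, 441 sold [LIFO — newest first]: 113 @ $21.70 + 112 @ $17.50 + 210 @ $18.50 + 6 @ $21.15 = $8,424.00
Total COGS = $7,926.80 + $6,262.90 + $8,424.00 = $22,613.70
Ending inventory: 88 @ $21.30 + 42 @ $19.45 + 207 @ $21.15 = $7,069.35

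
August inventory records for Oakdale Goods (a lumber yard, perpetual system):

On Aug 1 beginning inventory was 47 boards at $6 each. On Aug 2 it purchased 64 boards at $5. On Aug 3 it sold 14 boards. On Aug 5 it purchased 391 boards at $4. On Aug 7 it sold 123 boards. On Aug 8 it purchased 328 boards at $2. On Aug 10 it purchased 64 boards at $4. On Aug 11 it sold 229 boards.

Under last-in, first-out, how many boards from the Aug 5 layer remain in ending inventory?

268

Aug 3, 14 sold [LIFO — newest first]: 14 @ $5 = $70
Aug 7, 123 sold [LIFO — newest first]: 123 @ $4 = $492
Aug 11, 229 sold [LIFO — newest first]: 64 @ $4 + 165 @ $2 = $586
Total COGS = $70 + $492 + $586 = $1,148
Ending inventory: 47 @ $6 + 50 @ $5 + 268 @ $4 + 163 @ $2 = $1,930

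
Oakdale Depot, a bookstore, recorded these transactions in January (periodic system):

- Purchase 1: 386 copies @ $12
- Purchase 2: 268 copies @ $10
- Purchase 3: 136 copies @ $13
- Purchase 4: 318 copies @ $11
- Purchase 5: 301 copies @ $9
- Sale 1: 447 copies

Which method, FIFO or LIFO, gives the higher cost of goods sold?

FIFO

FIFO COGS: 386 @ $12 + 61 @ $10 = $5,242
LIFO COGS: 301 @ $9 + 146 @ $11 = $4,315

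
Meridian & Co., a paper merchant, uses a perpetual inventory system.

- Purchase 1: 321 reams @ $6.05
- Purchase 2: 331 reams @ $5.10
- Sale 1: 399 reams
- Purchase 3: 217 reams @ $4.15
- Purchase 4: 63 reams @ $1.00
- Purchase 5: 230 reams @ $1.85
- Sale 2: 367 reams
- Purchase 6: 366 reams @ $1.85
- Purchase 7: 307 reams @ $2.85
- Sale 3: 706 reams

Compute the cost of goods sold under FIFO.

COGS = $5,592.70

Sale 1 (399) [FIFO — oldest first]: 321 @ $6.05 + 78 @ $5.10 = $2,339.85
Sale 2 (367) [FIFO — oldest first]: 253 @ $5.10 + 114 @ $4.15 = $1,763.40
Sale 3 (706) [FIFO — oldest first]: 103 @ $4.15 + 63 @ $1.00 + 230 @ $1.85 + 310 @ $1.85 = $1,489.45
Total COGS = $2,339.85 + $1,763.40 + $1,489.45 = $5,592.70
Ending inventory: 56 @ $1.85 + 307 @ $2.85 = $978.55
Check: goods available $6,571.25 = COGS $5,592.70 + ending $978.55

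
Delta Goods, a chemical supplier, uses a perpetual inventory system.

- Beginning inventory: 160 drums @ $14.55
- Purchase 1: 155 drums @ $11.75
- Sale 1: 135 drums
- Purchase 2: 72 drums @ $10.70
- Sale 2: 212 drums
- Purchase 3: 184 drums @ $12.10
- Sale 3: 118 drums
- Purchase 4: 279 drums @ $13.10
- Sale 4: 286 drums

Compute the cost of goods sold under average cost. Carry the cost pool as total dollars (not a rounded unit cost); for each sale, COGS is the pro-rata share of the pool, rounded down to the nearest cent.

COGS = $9,529.52

After Beginning: 160 on hand, pool $2,328.00 (≈ $14.5500 each)
After Purchase 1: 315 on hand, pool $4,149.25 (≈ $13.1722 each)
Sale 1, sell 135: 135/315 × $4,149.25 → $1,778.25
After Purchase 2: 252 on hand, pool $3,141.40 (≈ $12.4659 each)
Sale 2, sell 212: 212/252 × $3,141.40 → $2,642.76
After Purchase 3: 224 on hand, pool $2,725.04 (≈ $12.1654 each)
Sale 3, sell 118: 118/224 × $2,725.04 → $1,435.51
After Purchase 4: 385 on hand, pool $4,944.43 (≈ $12.8427 each)
Sale 4, sell 286: 286/385 × $4,944.43 → $3,673.00
Total COGS = $1,778.25 + $2,642.76 + $1,435.51 + $3,673.00 = $9,529.52
Ending inventory (cost pool remaining) = $1,271.43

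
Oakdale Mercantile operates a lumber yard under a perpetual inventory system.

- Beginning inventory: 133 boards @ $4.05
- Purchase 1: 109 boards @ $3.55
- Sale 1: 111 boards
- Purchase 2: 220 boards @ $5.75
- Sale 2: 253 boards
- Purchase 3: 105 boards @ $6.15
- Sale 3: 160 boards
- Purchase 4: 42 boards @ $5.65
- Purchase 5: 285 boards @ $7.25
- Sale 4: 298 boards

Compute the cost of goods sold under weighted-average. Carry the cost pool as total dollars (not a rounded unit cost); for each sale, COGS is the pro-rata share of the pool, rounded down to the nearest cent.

After Beginning: 133 on hand, pool $538.65 (≈ $4.0500 each)
After Purchase 1: 242 on hand, pool $925.60 (≈ $3.8248 each)
Sale 1, sell 111: 111/242 × $925.60 → $424.55
After Purchase 2: 351 on hand, pool $1,766.05 (≈ $5.0315 each)
Sale 2, sell 253: 253/351 × $1,766.05 → $1,272.96
After Purchase 3: 203 on hand, pool $1,138.84 (≈ $5.6100 each)
Sale 3, sell 160: 160/203 × $1,138.84 → $897.60
After Purchase 4: 85 on hand, pool $478.54 (≈ $5.6299 each)
After Purchase 5: 370 on hand, pool $2,544.79 (≈ $6.8778 each)
Sale 4, sell 298: 298/370 × $2,544.79 → $2,049.58
Total COGS = $424.55 + $1,272.96 + $897.60 + $2,049.58 = $4,644.69
Ending inventory (cost pool remaining) = $495.21

COGS = $4,644.69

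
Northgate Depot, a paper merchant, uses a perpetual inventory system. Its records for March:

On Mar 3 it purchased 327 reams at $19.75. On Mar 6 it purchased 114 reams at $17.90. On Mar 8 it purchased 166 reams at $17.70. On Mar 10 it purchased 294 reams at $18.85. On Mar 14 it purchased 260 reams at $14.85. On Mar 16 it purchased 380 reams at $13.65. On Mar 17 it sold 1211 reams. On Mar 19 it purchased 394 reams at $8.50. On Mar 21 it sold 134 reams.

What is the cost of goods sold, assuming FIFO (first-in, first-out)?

Mar 17, 1211 sold [FIFO — oldest first]: 327 @ $19.75 + 114 @ $17.90 + 166 @ $17.70 + 294 @ $18.85 + 260 @ $14.85 + 50 @ $13.65 = $21,522.45
Mar 21, 134 sold [FIFO — oldest first]: 134 @ $13.65 = $1,829.10
Total COGS = $21,522.45 + $1,829.10 = $23,351.55
Ending inventory: 196 @ $13.65 + 394 @ $8.50 = $6,024.40

COGS = $23,351.55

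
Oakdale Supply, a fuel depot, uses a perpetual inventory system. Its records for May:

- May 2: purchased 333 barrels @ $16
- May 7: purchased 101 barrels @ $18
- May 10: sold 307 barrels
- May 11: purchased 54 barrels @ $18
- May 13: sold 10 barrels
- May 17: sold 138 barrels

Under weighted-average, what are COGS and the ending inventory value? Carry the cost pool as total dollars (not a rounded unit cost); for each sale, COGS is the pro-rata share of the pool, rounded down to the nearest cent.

After May 2: 333 on hand, pool $5,328.00 (≈ $16.0000 each)
After May 7: 434 on hand, pool $7,146.00 (≈ $16.4654 each)
May 10, sell 307: 307/434 × $7,146.00 → $5,054.88
After May 11: 181 on hand, pool $3,063.12 (≈ $16.9233 each)
May 13, sell 10: 10/181 × $3,063.12 → $169.23
May 17, sell 138: 138/171 × $2,893.89 → $2,335.42
Total COGS = $5,054.88 + $169.23 + $2,335.42 = $7,559.53
Ending inventory (cost pool remaining) = $558.47

COGS = $7,559.53; ending inventory = $558.47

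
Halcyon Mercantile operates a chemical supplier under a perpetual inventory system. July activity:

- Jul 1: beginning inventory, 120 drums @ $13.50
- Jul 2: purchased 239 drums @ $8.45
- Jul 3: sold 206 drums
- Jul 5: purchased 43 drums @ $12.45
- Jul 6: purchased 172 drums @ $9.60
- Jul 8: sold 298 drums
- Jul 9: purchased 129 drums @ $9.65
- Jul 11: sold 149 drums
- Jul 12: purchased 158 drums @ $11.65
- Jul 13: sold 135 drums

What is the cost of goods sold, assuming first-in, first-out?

Jul 3, 206 sold [FIFO — oldest first]: 120 @ $13.50 + 86 @ $8.45 = $2,346.70
Jul 8, 298 sold [FIFO — oldest first]: 153 @ $8.45 + 43 @ $12.45 + 102 @ $9.60 = $2,807.40
Jul 11, 149 sold [FIFO — oldest first]: 70 @ $9.60 + 79 @ $9.65 = $1,434.35
Jul 13, 135 sold [FIFO — oldest first]: 50 @ $9.65 + 85 @ $11.65 = $1,472.75
Total COGS = $2,346.70 + $2,807.40 + $1,434.35 + $1,472.75 = $8,061.20
Ending inventory: 73 @ $11.65 = $850.45

COGS = $8,061.20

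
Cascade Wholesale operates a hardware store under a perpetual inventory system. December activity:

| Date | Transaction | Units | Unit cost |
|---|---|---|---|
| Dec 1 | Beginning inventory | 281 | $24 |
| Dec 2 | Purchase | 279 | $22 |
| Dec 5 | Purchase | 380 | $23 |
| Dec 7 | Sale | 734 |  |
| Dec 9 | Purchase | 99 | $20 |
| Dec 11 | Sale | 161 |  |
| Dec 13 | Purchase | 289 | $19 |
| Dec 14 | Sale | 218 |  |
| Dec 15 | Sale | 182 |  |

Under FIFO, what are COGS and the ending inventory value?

Dec 7, 734 sold [FIFO — oldest first]: 281 @ $24 + 279 @ $22 + 174 @ $23 = $16,884
Dec 11, 161 sold [FIFO — oldest first]: 161 @ $23 = $3,703
Dec 14, 218 sold [FIFO — oldest first]: 45 @ $23 + 99 @ $20 + 74 @ $19 = $4,421
Dec 15, 182 sold [FIFO — oldest first]: 182 @ $19 = $3,458
Total COGS = $16,884 + $3,703 + $4,421 + $3,458 = $28,466
Ending inventory: 33 @ $19 = $627

COGS = $28,466; ending inventory = $627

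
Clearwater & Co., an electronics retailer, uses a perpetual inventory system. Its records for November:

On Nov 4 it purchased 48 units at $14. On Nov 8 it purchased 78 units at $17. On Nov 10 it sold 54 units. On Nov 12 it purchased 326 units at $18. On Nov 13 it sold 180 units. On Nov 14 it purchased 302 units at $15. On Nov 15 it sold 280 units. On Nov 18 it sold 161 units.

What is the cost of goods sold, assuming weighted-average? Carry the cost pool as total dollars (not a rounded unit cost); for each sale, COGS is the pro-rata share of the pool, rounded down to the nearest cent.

After Nov 4: 48 on hand, pool $672.00 (≈ $14.0000 each)
After Nov 8: 126 on hand, pool $1,998.00 (≈ $15.8571 each)
Nov 10, sell 54: 54/126 × $1,998.00 → $856.28
After Nov 12: 398 on hand, pool $7,009.72 (≈ $17.6124 each)
Nov 13, sell 180: 180/398 × $7,009.72 → $3,170.22
After Nov 14: 520 on hand, pool $8,369.50 (≈ $16.0952 each)
Nov 15, sell 280: 280/520 × $8,369.50 → $4,506.65
Nov 18, sell 161: 161/240 × $3,862.85 → $2,591.32
Total COGS = $856.28 + $3,170.22 + $4,506.65 + $2,591.32 = $11,124.47
Ending inventory (cost pool remaining) = $1,271.53

COGS = $11,124.47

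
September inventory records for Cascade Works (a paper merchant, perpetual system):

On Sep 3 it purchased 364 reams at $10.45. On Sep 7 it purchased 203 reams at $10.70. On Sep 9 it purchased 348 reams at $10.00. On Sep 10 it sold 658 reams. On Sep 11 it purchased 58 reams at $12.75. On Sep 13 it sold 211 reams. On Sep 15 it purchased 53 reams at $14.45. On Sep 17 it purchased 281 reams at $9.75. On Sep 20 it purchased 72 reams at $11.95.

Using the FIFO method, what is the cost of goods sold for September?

COGS = $8,995.90

Sep 10, 658 sold [FIFO — oldest first]: 364 @ $10.45 + 203 @ $10.70 + 91 @ $10.00 = $6,885.90
Sep 13, 211 sold [FIFO — oldest first]: 211 @ $10.00 = $2,110.00
Total COGS = $6,885.90 + $2,110.00 = $8,995.90
Ending inventory: 46 @ $10.00 + 58 @ $12.75 + 53 @ $14.45 + 281 @ $9.75 + 72 @ $11.95 = $5,565.50
Check: goods available $14,561.40 = COGS $8,995.90 + ending $5,565.50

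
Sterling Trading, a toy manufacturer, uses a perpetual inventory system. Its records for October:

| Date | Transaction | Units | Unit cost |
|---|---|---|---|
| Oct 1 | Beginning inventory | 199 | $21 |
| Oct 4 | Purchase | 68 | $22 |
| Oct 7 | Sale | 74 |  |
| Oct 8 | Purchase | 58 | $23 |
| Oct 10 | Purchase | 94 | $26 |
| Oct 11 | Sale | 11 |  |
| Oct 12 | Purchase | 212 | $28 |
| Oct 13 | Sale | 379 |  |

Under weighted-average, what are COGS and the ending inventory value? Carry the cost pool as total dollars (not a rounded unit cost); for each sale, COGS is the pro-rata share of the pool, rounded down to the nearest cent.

After Oct 1: 199 on hand, pool $4,179.00 (≈ $21.0000 each)
After Oct 4: 267 on hand, pool $5,675.00 (≈ $21.2547 each)
Oct 7, sell 74: 74/267 × $5,675.00 → $1,572.84
After Oct 8: 251 on hand, pool $5,436.16 (≈ $21.6580 each)
After Oct 10: 345 on hand, pool $7,880.16 (≈ $22.8410 each)
Oct 11, sell 11: 11/345 × $7,880.16 → $251.25
After Oct 12: 546 on hand, pool $13,564.91 (≈ $24.8442 each)
Oct 13, sell 379: 379/546 × $13,564.91 → $9,415.93
Total COGS = $1,572.84 + $251.25 + $9,415.93 = $11,240.02
Ending inventory (cost pool remaining) = $4,148.98

COGS = $11,240.02; ending inventory = $4,148.98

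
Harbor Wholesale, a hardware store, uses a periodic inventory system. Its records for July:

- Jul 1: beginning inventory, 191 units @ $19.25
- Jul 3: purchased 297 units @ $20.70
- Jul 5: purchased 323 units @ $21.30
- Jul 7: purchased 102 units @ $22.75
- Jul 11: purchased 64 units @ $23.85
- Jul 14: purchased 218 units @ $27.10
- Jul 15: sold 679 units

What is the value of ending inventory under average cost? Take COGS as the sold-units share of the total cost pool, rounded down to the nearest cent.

Ending inventory = $11,425.09

Jul 15, sell 679: 679/1195 × $26,459.25 → $15,034.16
Ending inventory (cost pool remaining) = $11,425.09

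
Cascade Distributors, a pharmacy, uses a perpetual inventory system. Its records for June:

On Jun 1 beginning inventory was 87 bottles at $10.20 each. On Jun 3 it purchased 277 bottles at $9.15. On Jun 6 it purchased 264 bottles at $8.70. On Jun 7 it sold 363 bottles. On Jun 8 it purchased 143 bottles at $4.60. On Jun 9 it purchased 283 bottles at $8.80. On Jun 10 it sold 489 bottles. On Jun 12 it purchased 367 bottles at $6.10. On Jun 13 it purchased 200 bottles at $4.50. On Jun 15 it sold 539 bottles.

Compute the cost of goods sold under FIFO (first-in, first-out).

Jun 7, 363 sold [FIFO — oldest first]: 87 @ $10.20 + 276 @ $9.15 = $3,412.80
Jun 10, 489 sold [FIFO — oldest first]: 1 @ $9.15 + 264 @ $8.70 + 143 @ $4.60 + 81 @ $8.80 = $3,676.55
Jun 15, 539 sold [FIFO — oldest first]: 202 @ $8.80 + 337 @ $6.10 = $3,833.30
Total COGS = $3,412.80 + $3,676.55 + $3,833.30 = $10,922.65
Ending inventory: 30 @ $6.10 + 200 @ $4.50 = $1,083.00
Check: goods available $12,005.65 = COGS $10,922.65 + ending $1,083.00

COGS = $10,922.65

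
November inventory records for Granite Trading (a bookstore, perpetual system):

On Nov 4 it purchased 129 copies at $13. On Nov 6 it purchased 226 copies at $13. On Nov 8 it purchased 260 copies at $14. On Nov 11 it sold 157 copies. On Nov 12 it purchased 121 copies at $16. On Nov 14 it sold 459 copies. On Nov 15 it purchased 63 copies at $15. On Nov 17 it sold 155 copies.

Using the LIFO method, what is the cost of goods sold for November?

COGS = $10,772

Nov 11, 157 sold [LIFO — newest first]: 157 @ $14 = $2,198
Nov 14, 459 sold [LIFO — newest first]: 121 @ $16 + 103 @ $14 + 226 @ $13 + 9 @ $13 = $6,433
Nov 17, 155 sold [LIFO — newest first]: 63 @ $15 + 92 @ $13 = $2,141
Total COGS = $2,198 + $6,433 + $2,141 = $10,772
Ending inventory: 28 @ $13 = $364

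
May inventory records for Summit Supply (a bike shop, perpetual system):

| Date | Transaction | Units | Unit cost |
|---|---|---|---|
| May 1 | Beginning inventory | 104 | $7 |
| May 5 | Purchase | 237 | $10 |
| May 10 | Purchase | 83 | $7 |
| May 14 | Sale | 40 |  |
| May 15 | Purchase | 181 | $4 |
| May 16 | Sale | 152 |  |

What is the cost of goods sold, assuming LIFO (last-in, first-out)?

May 14, 40 sold [LIFO — newest first]: 40 @ $7 = $280
May 16, 152 sold [LIFO — newest first]: 152 @ $4 = $608
Total COGS = $280 + $608 = $888
Ending inventory: 104 @ $7 + 237 @ $10 + 43 @ $7 + 29 @ $4 = $3,515
Check: goods available $4,403 = COGS $888 + ending $3,515

COGS = $888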